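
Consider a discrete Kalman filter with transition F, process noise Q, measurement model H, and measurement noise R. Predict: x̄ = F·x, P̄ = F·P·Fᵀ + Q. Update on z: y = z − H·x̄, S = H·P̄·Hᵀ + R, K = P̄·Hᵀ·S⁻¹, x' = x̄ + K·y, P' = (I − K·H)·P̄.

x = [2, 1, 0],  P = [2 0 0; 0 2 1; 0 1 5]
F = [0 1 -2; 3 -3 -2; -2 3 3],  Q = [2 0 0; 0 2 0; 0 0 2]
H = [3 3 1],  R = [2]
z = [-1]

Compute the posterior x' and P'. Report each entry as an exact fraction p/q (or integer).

x̄ = F·x = [1, 3, -1]
P̄ = F·P·Fᵀ + Q = [20 18 -27; 18 70 -75; -27 -75 91]
y = z − H·x̄ = [-12]
S = H·P̄·Hᵀ + R = [615]
K = P̄·Hᵀ·S⁻¹ = [29/205; 63/205; -43/123]
x' = x̄ + K·y = [-143/205, -141/205, 131/41]
P' = (I − K·H)·P̄ = [1577/205 -1791/205 140/41; -1791/205 2443/205 -366/41; 140/41 -366/41 1948/123]

x' = [-143/205, -141/205, 131/41]
P' = [1577/205 -1791/205 140/41; -1791/205 2443/205 -366/41; 140/41 -366/41 1948/123]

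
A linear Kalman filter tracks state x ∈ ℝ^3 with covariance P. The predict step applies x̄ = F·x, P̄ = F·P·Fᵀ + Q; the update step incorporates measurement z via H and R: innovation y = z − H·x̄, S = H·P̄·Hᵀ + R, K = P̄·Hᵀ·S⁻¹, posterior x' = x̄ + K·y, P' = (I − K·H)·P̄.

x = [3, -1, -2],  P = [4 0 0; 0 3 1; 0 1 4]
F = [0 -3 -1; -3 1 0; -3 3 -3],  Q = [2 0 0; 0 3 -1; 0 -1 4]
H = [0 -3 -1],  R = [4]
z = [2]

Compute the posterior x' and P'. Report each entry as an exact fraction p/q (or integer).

x' = [2239/713, -1452/713, 2794/713]
P' = [26286/713 -617/713 1695/713; -617/713 2057/713 -5503/713; 1695/713 -5503/713 17341/713]

x̄ = F·x = [5, -10, -6]
P̄ = F·P·Fᵀ + Q = [39 -10 -9; -10 42 41; -9 41 85]
y = z − H·x̄ = [-34]
S = H·P̄·Hᵀ + R = [713]
K = P̄·Hᵀ·S⁻¹ = [39/713; -167/713; -208/713]
x' = x̄ + K·y = [2239/713, -1452/713, 2794/713]
P' = (I − K·H)·P̄ = [26286/713 -617/713 1695/713; -617/713 2057/713 -5503/713; 1695/713 -5503/713 17341/713]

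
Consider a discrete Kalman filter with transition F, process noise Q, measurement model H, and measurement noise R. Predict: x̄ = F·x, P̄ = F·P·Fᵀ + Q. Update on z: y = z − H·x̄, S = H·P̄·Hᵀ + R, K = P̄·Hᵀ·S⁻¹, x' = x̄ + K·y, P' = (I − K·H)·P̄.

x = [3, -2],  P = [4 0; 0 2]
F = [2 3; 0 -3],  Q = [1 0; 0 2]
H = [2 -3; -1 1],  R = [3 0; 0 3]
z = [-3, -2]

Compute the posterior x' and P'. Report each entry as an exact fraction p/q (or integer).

x̄ = F·x = [0, 6]
P̄ = F·P·Fᵀ + Q = [35 -18; -18 20]
y = z − H·x̄ = [15, -8]
S = H·P̄·Hᵀ + R = [539 -220; -220 94]
K = P̄·Hᵀ·S⁻¹ = [-2/1133 -117/206; -332/1133 -29/103]
x' = x̄ + K·y = [5118/1133, 4370/1133]
P' = (I − K·H)·P̄ = [11595/2266 3867/1133; 3867/1133 2910/1133]

x' = [5118/1133, 4370/1133]
P' = [11595/2266 3867/1133; 3867/1133 2910/1133]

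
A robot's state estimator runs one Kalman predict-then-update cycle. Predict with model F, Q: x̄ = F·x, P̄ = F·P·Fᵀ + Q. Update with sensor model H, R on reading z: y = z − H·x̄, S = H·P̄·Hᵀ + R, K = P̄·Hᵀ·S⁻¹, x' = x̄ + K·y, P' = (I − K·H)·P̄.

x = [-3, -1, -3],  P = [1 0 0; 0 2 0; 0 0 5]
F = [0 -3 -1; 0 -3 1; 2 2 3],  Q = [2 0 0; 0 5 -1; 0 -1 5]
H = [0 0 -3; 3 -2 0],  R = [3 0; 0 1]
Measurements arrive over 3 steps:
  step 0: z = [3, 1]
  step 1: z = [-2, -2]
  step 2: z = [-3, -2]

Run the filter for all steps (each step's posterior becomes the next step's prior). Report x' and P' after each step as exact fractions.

step 0: x̄ = F·x = [6, 0, -17]
step 0: P̄ = F·P·Fᵀ + Q = [25 13 -27; 13 28 2; -27 2 62]
step 0: y = z − H·x̄ = [-48, -17]
step 0: S = H·P̄·Hᵀ + R = [561 255; 255 182]
step 0: K = P̄·Hᵀ·S⁻¹ = [749/12359 134/727; 1081/12359 -157/727; -4059/12359 -5/727]
step 0: x' = x̄ + K·y = [-524/12359, -6515/12359, -13826/12359]
step 0: P' = (I − K·H)·P̄ = [136684/12359 203887/12359 -749/12359; 203887/12359 307165/12359 -1081/12359; -749/12359 -1081/12359 4059/12359]
step 1: x̄ = F·x = [1963/727, 5719/12359, -3268/727]
step 1: P̄ = F·P·Fᵀ + Q = [163928/727 162378/727 -180300/727; 162378/727 2836825/12359 -180025/727; -180300/727 -180025/727 204874/727]
step 1: y = z − H·x̄ = [-11258/727, -113393/12359]
step 1: S = H·P̄·Hᵀ + R = [1846047/727 542550/727; 542550/727 3315531/12359]
step 1: K = P̄·Hᵀ·S⁻¹ = [38638700/170639999 2273612/10037647; 172336925/511919997 -4517542/30112941; -169534822/511919997 -180850/30112941]
step 1: x' = x̄ + K·y = [-492214377/170639999, -1727229095/511919997, 352373590/511919997]
step 1: P' = (I − K·H)·P̄ = [848877880/170639999 1253991118/170639999 -38638700/170639999; 1253991118/170639999 5681359138/511919997 -172336925/511919997; -38638700/170639999 -172336925/511919997 169534822/511919997]
step 2: x̄ = F·x = [4829313695/511919997, 5534060875/511919997, -5350623682/511919997]
step 2: P̄ = F·P·Fᵀ + Q = [51291585508/511919997 50962697420/511919997 -55041061043/511919997; 50962697420/511919997 54895388599/511919997 -55688784208/511919997; -55041061043/511919997 -55688784208/511919997 63634135027/511919997]
step 2: y = z − H·x̄ = [-5862543679/170639999, -4443659329/511919997]
step 2: S = H·P̄·Hᵀ + R = [191414325078/170639999 53745614713/170639999; 53745614713/170639999 70165374925/511919997]
step 2: K = P̄·Hᵀ·S⁻¹ = [2090026396639/9307869609319 2088617421875/9307869609319; 3108166787602/9307869609319 -1425301509308/9307869609319; -3079234744798/9307869609319 -53745614713/9307869609319]
step 2: x' = x̄ + K·y = [-2127471565729/9307869609319, 6209135684939/9307869609319, 8970863096485/9307869609319]
step 2: P' = (I − K·H)·P̄ = [46494055317293/9307869609319 68696774265002/9307869609319 -2090026396639/9307869609319; 68696774265002/9307869609319 103757812152157/9307869609319 -3108166787602/9307869609319; -2090026396639/9307869609319 -3108166787602/9307869609319 3079234744798/9307869609319]

step 0: x' = [-524/12359, -6515/12359, -13826/12359], P' = [136684/12359 203887/12359 -749/12359; 203887/12359 307165/12359 -1081/12359; -749/12359 -1081/12359 4059/12359]
step 1: x' = [-492214377/170639999, -1727229095/511919997, 352373590/511919997], P' = [848877880/170639999 1253991118/170639999 -38638700/170639999; 1253991118/170639999 5681359138/511919997 -172336925/511919997; -38638700/170639999 -172336925/511919997 169534822/511919997]
step 2: x' = [-2127471565729/9307869609319, 6209135684939/9307869609319, 8970863096485/9307869609319], P' = [46494055317293/9307869609319 68696774265002/9307869609319 -2090026396639/9307869609319; 68696774265002/9307869609319 103757812152157/9307869609319 -3108166787602/9307869609319; -2090026396639/9307869609319 -3108166787602/9307869609319 3079234744798/9307869609319]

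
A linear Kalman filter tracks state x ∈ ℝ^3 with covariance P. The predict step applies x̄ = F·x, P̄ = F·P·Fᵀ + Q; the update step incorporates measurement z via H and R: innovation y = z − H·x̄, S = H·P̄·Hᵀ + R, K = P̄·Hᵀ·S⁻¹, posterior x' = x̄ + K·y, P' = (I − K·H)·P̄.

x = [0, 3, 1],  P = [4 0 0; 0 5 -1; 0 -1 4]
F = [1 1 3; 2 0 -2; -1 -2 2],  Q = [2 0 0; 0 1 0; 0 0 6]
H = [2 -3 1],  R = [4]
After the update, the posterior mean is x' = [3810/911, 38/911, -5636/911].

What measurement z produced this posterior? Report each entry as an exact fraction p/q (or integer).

z = [2]

x̄ = F·x = [6, -2, -4]
P̄ = F·P·Fᵀ + Q = [41 -14 14; -14 33 -28; 14 -28 54]
S = H·P̄·Hᵀ + R = [911]
K = P̄·Hᵀ·S⁻¹ = [138/911; -155/911; 166/911]
x' − x̄ = [-1656/911, 1860/911, -1992/911] = K·y
y = (KᵀK)⁻¹·Kᵀ·(x' − x̄) = [-12]
z = y + H·x̄ = [-12] + [14] = [2]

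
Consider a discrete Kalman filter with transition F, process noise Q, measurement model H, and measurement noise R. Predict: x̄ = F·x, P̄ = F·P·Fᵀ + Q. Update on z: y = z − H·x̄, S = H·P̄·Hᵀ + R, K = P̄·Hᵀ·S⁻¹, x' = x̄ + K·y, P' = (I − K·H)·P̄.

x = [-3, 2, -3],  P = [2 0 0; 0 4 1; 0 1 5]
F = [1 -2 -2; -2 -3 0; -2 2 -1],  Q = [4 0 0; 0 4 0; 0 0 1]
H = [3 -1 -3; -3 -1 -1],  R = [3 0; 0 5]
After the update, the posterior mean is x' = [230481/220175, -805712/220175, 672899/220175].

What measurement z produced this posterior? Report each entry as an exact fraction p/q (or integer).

z = [-2, -2]

x̄ = F·x = [-1, 0, 13]
P̄ = F·P·Fᵀ + Q = [50 26 -12; 26 48 -13; -12 -13 26]
S = H·P̄·Hᵀ + R = [717 -448; -448 587]
K = P̄·Hᵀ·S⁻¹ = [20448/220175 -45908/220175; -10121/220175 -50109/220175; -48983/220175 -28757/220175]
x' − x̄ = [450656/220175, -805712/220175, -2189376/220175] = K·y
y = (KᵀK)⁻¹·Kᵀ·(x' − x̄) = [40, 8]
z = y + H·x̄ = [40, 8] + [-42, -10] = [-2, -2]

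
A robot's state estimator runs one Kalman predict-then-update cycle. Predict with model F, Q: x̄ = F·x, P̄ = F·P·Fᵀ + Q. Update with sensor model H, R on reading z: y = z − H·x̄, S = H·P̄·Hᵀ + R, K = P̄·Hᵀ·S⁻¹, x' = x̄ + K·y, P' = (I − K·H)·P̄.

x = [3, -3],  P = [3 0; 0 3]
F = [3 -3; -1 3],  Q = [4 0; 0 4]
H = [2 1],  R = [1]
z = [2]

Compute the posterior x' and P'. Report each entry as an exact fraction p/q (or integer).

x' = [454/123, -640/123]
P' = [734/123 -1388/123; -1388/123 2738/123]

x̄ = F·x = [18, -12]
P̄ = F·P·Fᵀ + Q = [58 -36; -36 34]
y = z − H·x̄ = [-22]
S = H·P̄·Hᵀ + R = [123]
K = P̄·Hᵀ·S⁻¹ = [80/123; -38/123]
x' = x̄ + K·y = [454/123, -640/123]
P' = (I − K·H)·P̄ = [734/123 -1388/123; -1388/123 2738/123]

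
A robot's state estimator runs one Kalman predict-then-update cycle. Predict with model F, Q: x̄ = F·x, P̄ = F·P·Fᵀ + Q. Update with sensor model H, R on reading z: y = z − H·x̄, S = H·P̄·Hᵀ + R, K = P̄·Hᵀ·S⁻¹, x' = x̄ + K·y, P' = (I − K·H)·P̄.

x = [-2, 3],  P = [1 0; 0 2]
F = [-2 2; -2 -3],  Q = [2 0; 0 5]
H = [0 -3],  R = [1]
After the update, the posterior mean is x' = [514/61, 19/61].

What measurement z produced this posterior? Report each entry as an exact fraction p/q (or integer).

x̄ = F·x = [10, -5]
P̄ = F·P·Fᵀ + Q = [14 -8; -8 27]
S = H·P̄·Hᵀ + R = [244]
K = P̄·Hᵀ·S⁻¹ = [6/61; -81/244]
x' − x̄ = [-96/61, 324/61] = K·y
y = (KᵀK)⁻¹·Kᵀ·(x' − x̄) = [-16]
z = y + H·x̄ = [-16] + [15] = [-1]

z = [-1]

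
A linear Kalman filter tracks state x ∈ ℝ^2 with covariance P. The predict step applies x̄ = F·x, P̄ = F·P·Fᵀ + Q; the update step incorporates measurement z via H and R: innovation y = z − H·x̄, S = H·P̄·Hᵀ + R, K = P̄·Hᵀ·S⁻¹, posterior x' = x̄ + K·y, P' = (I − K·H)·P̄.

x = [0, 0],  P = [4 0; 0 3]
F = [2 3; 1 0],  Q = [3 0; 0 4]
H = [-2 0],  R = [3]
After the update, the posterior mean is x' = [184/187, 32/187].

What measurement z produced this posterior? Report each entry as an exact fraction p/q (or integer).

z = [-2]

x̄ = F·x = [0, 0]
P̄ = F·P·Fᵀ + Q = [46 8; 8 8]
S = H·P̄·Hᵀ + R = [187]
K = P̄·Hᵀ·S⁻¹ = [-92/187; -16/187]
x' − x̄ = [184/187, 32/187] = K·y
y = (KᵀK)⁻¹·Kᵀ·(x' − x̄) = [-2]
z = y + H·x̄ = [-2] + [0] = [-2]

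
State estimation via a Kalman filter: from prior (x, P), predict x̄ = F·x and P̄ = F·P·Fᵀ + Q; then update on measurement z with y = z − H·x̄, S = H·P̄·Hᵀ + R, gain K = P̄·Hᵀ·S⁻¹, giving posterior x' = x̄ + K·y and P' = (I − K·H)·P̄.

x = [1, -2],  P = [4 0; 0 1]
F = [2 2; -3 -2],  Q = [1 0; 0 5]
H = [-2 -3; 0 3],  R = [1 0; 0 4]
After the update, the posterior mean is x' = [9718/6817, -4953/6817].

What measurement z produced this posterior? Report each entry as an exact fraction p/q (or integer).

z = [-1, -3]

x̄ = F·x = [-2, 1]
P̄ = F·P·Fᵀ + Q = [21 -28; -28 45]
S = H·P̄·Hᵀ + R = [154 -237; -237 409]
K = P̄·Hᵀ·S⁻¹ = [-2730/6817 -2982/6817; -316/6817 2067/6817]
x' − x̄ = [23352/6817, -11770/6817] = K·y
y = (KᵀK)⁻¹·Kᵀ·(x' − x̄) = [-2, -6]
z = y + H·x̄ = [-2, -6] + [1, 3] = [-1, -3]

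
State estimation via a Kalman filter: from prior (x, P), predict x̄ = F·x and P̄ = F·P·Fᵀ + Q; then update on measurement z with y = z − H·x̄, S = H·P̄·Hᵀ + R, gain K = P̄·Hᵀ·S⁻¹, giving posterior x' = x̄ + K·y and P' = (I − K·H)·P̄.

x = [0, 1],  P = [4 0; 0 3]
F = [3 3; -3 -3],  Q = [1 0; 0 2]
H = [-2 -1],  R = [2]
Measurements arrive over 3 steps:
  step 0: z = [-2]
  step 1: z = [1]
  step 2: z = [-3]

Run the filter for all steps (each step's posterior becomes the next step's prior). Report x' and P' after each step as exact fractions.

step 0: x̄ = F·x = [3, -3]
step 0: P̄ = F·P·Fᵀ + Q = [64 -63; -63 65]
step 0: y = z − H·x̄ = [1]
step 0: S = H·P̄·Hᵀ + R = [71]
step 0: K = P̄·Hᵀ·S⁻¹ = [-65/71; 61/71]
step 0: x' = x̄ + K·y = [148/71, -152/71]
step 0: P' = (I − K·H)·P̄ = [319/71 -508/71; -508/71 894/71]
step 1: x̄ = F·x = [-12/71, 12/71]
step 1: P̄ = F·P·Fᵀ + Q = [1844/71 -1773/71; -1773/71 1915/71]
step 1: y = z − H·x̄ = [59/71]
step 1: S = H·P̄·Hᵀ + R = [2341/71]
step 1: K = P̄·Hᵀ·S⁻¹ = [-1915/2341; 1631/2341]
step 1: x' = x̄ + K·y = [-1987/2341, 1751/2341]
step 1: P' = (I − K·H)·P̄ = [9149/2341 -14468/2341; -14468/2341 25674/2341]
step 2: x̄ = F·x = [-708/2341, 708/2341]
step 2: P̄ = F·P·Fᵀ + Q = [55324/2341 -52983/2341; -52983/2341 57665/2341]
step 2: y = z − H·x̄ = [-7731/2341]
step 2: S = H·P̄·Hᵀ + R = [71711/2341]
step 2: K = P̄·Hᵀ·S⁻¹ = [-57665/71711; 48301/71711]
step 2: x' = x̄ + K·y = [168747/71711, -137823/71711]
step 2: P' = (I − K·H)·P̄ = [274279/71711 -433228/71711; -433228/71711 769854/71711]

step 0: x' = [148/71, -152/71], P' = [319/71 -508/71; -508/71 894/71]
step 1: x' = [-1987/2341, 1751/2341], P' = [9149/2341 -14468/2341; -14468/2341 25674/2341]
step 2: x' = [168747/71711, -137823/71711], P' = [274279/71711 -433228/71711; -433228/71711 769854/71711]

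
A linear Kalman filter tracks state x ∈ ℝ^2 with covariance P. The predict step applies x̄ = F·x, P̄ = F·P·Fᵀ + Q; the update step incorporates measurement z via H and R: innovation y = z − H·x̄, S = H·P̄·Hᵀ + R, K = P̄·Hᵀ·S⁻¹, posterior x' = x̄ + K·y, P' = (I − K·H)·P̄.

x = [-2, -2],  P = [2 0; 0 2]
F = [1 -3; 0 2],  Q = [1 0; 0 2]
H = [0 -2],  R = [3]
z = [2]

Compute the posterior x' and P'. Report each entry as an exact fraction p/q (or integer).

x̄ = F·x = [4, -4]
P̄ = F·P·Fᵀ + Q = [21 -12; -12 10]
y = z − H·x̄ = [-6]
S = H·P̄·Hᵀ + R = [43]
K = P̄·Hᵀ·S⁻¹ = [24/43; -20/43]
x' = x̄ + K·y = [28/43, -52/43]
P' = (I − K·H)·P̄ = [327/43 -36/43; -36/43 30/43]

x' = [28/43, -52/43]
P' = [327/43 -36/43; -36/43 30/43]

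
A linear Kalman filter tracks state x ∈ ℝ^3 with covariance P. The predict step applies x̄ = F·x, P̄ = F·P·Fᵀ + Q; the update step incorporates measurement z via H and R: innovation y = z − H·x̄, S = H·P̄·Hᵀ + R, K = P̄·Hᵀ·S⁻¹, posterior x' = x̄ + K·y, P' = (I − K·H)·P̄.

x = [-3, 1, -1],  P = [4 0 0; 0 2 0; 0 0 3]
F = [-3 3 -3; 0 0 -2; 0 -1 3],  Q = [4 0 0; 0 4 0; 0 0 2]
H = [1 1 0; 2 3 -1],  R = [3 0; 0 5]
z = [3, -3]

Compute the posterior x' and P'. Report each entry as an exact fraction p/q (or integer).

x̄ = F·x = [15, 2, -4]
P̄ = F·P·Fᵀ + Q = [85 18 -33; 18 16 -18; -33 -18 31]
y = z − H·x̄ = [-14, -43]
S = H·P̄·Hᵀ + R = [140 359; 359 976]
K = P̄·Hᵀ·S⁻¹ = [8265/7759 -997/7759; -3434/7759 2074/7759; 4433/7759 -2831/7759]
x' = x̄ + K·y = [43546/7759, -25588/7759, 28635/7759]
P' = (I − K·H)·P̄ = [64449/7759 -39654/7759 14921/7759; -39654/7759 29352/7759 -1622/7759; 14921/7759 -1622/7759 39131/7759]

x' = [43546/7759, -25588/7759, 28635/7759]
P' = [64449/7759 -39654/7759 14921/7759; -39654/7759 29352/7759 -1622/7759; 14921/7759 -1622/7759 39131/7759]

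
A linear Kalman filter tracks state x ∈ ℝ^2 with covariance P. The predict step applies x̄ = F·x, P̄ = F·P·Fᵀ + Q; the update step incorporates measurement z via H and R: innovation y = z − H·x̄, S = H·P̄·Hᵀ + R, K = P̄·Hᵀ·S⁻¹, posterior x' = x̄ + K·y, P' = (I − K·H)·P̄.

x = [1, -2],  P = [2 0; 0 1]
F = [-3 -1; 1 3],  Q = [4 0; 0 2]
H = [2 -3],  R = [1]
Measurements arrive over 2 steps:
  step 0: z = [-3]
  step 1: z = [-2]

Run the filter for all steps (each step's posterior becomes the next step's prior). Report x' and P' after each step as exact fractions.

step 0: x̄ = F·x = [-1, -5]
step 0: P̄ = F·P·Fᵀ + Q = [23 -9; -9 13]
step 0: y = z − H·x̄ = [-16]
step 0: S = H·P̄·Hᵀ + R = [318]
step 0: K = P̄·Hᵀ·S⁻¹ = [73/318; -19/106]
step 0: x' = x̄ + K·y = [-743/159, -113/53]
step 0: P' = (I − K·H)·P̄ = [1985/318 433/106; 433/106 295/106]
step 1: x̄ = F·x = [856/53, -1760/159]
step 1: P̄ = F·P·Fᵀ + Q = [4636/53 -3600/53; -3600/53 9190/159]
step 1: y = z − H·x̄ = [-3578/53]
step 1: S = H·P̄·Hᵀ + R = [89367/53]
step 1: K = P̄·Hᵀ·S⁻¹ = [20072/89367; -16390/89367]
step 1: x' = x̄ + K·y = [88312/89367, 117260/89367]
step 1: P' = (I − K·H)·P̄ = [215476/89367 136960/89367; 136960/89367 96770/89367]

step 0: x' = [-743/159, -113/53], P' = [1985/318 433/106; 433/106 295/106]
step 1: x' = [88312/89367, 117260/89367], P' = [215476/89367 136960/89367; 136960/89367 96770/89367]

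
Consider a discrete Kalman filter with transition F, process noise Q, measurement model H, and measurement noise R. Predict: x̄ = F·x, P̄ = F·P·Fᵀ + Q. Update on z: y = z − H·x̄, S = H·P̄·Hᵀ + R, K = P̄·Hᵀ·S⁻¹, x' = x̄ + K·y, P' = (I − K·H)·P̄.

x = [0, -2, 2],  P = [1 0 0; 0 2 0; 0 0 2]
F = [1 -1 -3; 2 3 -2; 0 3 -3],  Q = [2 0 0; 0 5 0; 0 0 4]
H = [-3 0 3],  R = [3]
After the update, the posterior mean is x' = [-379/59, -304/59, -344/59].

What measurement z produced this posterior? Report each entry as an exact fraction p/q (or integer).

x̄ = F·x = [-4, -10, -12]
P̄ = F·P·Fᵀ + Q = [23 8 12; 8 35 30; 12 30 40]
S = H·P̄·Hᵀ + R = [354]
K = P̄·Hᵀ·S⁻¹ = [-11/118; 11/59; 14/59]
x' − x̄ = [-143/59, 286/59, 364/59] = K·y
y = (KᵀK)⁻¹·Kᵀ·(x' − x̄) = [26]
z = y + H·x̄ = [26] + [-24] = [2]

z = [2]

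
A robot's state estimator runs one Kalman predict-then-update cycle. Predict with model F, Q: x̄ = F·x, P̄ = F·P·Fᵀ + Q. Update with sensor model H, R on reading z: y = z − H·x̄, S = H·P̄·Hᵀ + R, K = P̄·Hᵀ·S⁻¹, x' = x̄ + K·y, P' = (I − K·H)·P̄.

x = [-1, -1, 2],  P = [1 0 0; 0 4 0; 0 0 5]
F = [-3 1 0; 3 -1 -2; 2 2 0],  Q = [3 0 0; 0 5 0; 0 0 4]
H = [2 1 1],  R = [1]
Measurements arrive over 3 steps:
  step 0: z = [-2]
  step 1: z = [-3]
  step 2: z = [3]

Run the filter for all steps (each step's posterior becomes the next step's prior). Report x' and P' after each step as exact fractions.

step 0: x̄ = F·x = [2, -6, -4]
step 0: P̄ = F·P·Fᵀ + Q = [16 -13 2; -13 38 -2; 2 -2 24]
step 0: y = z − H·x̄ = [4]
step 0: S = H·P̄·Hᵀ + R = [79]
step 0: K = P̄·Hᵀ·S⁻¹ = [21/79; 10/79; 26/79]
step 0: x' = x̄ + K·y = [242/79, -434/79, -212/79]
step 0: P' = (I − K·H)·P̄ = [823/79 -1237/79 -388/79; -1237/79 2902/79 -418/79; -388/79 -418/79 1220/79]
step 1: x̄ = F·x = [-1160/79, 1584/79, -384/79]
step 1: P̄ = F·P·Fᵀ + Q = [17968/79 -19223/79 5814/79; -19223/79 25990/79 -2590/79; 5814/79 -2590/79 5320/79]
step 1: y = z − H·x̄ = [883/79]
step 1: S = H·P̄·Hᵀ + R = [44445/79]
step 1: K = P̄·Hᵀ·S⁻¹ = [7509/14815; -15046/44445; 4786/14815]
step 1: x' = x̄ + K·y = [-133607/14815, 722978/44445, -18518/14815]
step 1: P' = (I − K·H)·P̄ = [1228363/14815 -2174789/14815 -274428/14815; -2174789/14815 11756246/44445 425814/14815; -274428/14815 425814/14815 127828/14815]
step 2: x̄ = F·x = [1925441/44445, -1814333/44445, 644314/44445]
step 2: P̄ = F·P·Fᵀ + Q = [84201584/44445 -91562837/44445 27499426/44445; -91562837/44445 100813586/44445 -29316058/44445; 27499426/44445 -29316058/44445 9748184/44445]
step 2: y = z − H·x̄ = [-849176/14815]
step 2: S = H·P̄·Hᵀ + R = [44175597/14815]
step 2: K = P̄·Hᵀ·S⁻¹ = [34779919/44175597; -37209382/44175597; 11810326/44175597]
step 2: x' = x̄ + K·y = [-79768519/44175597, 329456611/44175597, -12181202/14725199]
step 2: P' = (I − K·H)·P̄ = [680443579/14725199 -1218173109/14725199 -393362228/44175597; -1218173109/14725199 2249117042/14725199 524478146/44175597; -393362228/44175597 524478146/44175597 91352212/14725199]

step 0: x' = [242/79, -434/79, -212/79], P' = [823/79 -1237/79 -388/79; -1237/79 2902/79 -418/79; -388/79 -418/79 1220/79]
step 1: x' = [-133607/14815, 722978/44445, -18518/14815], P' = [1228363/14815 -2174789/14815 -274428/14815; -2174789/14815 11756246/44445 425814/14815; -274428/14815 425814/14815 127828/14815]
step 2: x' = [-79768519/44175597, 329456611/44175597, -12181202/14725199], P' = [680443579/14725199 -1218173109/14725199 -393362228/44175597; -1218173109/14725199 2249117042/14725199 524478146/44175597; -393362228/44175597 524478146/44175597 91352212/14725199]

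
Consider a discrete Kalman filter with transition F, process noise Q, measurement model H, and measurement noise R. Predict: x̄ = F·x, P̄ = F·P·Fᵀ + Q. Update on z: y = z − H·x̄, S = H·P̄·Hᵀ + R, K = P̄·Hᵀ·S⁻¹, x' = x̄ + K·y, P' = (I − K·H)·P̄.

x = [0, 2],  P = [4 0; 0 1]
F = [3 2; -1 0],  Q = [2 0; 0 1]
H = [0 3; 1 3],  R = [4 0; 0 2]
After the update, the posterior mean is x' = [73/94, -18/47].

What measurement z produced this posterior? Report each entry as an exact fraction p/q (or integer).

x̄ = F·x = [4, 0]
P̄ = F·P·Fᵀ + Q = [42 -12; -12 5]
S = H·P̄·Hᵀ + R = [49 9; 9 17]
K = P̄·Hᵀ·S⁻¹ = [-333/376 309/376; 57/188 3/188]
x' − x̄ = [-303/94, -18/47] = K·y
y = (KᵀK)⁻¹·Kᵀ·(x' − x̄) = [-1, -5]
z = y + H·x̄ = [-1, -5] + [0, 4] = [-1, -1]

z = [-1, -1]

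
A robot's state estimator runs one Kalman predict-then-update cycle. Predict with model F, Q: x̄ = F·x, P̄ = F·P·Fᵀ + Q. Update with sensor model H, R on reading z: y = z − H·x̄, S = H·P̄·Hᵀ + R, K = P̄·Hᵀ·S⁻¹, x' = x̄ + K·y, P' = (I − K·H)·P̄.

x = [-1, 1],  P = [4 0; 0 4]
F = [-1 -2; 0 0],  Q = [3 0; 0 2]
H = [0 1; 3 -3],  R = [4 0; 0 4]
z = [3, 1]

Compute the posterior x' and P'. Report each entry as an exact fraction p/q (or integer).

x' = [260/223, 195/223]
P' = [368/223 276/223; 276/223 844/669]

x̄ = F·x = [-1, 0]
P̄ = F·P·Fᵀ + Q = [23 0; 0 2]
y = z − H·x̄ = [3, 4]
S = H·P̄·Hᵀ + R = [6 -6; -6 229]
K = P̄·Hᵀ·S⁻¹ = [69/223 69/223; 211/669 -4/223]
x' = x̄ + K·y = [260/223, 195/223]
P' = (I − K·H)·P̄ = [368/223 276/223; 276/223 844/669]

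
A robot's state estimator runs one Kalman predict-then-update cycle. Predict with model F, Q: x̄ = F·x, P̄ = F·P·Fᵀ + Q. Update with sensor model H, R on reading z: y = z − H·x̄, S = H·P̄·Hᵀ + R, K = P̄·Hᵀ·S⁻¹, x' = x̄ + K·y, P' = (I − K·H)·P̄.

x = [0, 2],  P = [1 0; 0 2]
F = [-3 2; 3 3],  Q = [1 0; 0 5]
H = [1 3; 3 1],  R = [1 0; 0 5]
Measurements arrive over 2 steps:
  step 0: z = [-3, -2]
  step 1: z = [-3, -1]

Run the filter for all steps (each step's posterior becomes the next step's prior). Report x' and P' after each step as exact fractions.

step 0: x' = [-431/1525, -1357/1525], P' = [26172/38125 -10191/38125; -10191/38125 8098/38125]
step 1: x' = [-9782369/200973801, -68736828/66991267], P' = [135755777/200973801 -17688557/66991267; -17688557/66991267 14081071/66991267]

step 0: x̄ = F·x = [4, 6]
step 0: P̄ = F·P·Fᵀ + Q = [18 3; 3 32]
step 0: y = z − H·x̄ = [-25, -20]
step 0: S = H·P̄·Hᵀ + R = [325 180; 180 217]
step 0: K = P̄·Hᵀ·S⁻¹ = [-4401/38125 2733/7625; 14103/38125 -899/7625]
step 0: x' = x̄ + K·y = [-431/1525, -1357/1525]
step 0: P' = (I − K·H)·P̄ = [26172/38125 -10191/38125; -10191/38125 8098/38125]
step 1: x̄ = F·x = [-1421/1525, -5364/1525]
step 1: P̄ = F·P·Fᵀ + Q = [428357/38125 -156387/38125; -156387/38125 315617/38125]
step 1: y = z − H·x̄ = [12938/1525, 8102/1525]
step 1: S = H·P̄·Hᵀ + R = [2368713/38125 668052/38125; 668052/38125 3423133/38125]
step 1: K = P̄·Hᵀ·S⁻¹ = [-3348748/28710543 23613444/66991267; 3507808/9570181 -7796920/66991267]
step 1: x' = x̄ + K·y = [-9782369/200973801, -68736828/66991267]
step 1: P' = (I − K·H)·P̄ = [135755777/200973801 -17688557/66991267; -17688557/66991267 14081071/66991267]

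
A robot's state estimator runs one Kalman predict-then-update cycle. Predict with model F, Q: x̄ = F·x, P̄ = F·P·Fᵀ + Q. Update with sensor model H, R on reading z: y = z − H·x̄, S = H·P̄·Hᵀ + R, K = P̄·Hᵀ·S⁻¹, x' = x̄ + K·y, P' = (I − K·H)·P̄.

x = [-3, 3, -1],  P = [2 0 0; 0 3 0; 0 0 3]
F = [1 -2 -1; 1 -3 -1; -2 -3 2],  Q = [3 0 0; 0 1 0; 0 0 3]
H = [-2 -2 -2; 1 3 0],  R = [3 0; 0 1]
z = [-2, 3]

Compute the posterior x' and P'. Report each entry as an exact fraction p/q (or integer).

x̄ = F·x = [-8, -11, -5]
P̄ = F·P·Fᵀ + Q = [20 23 8; 23 33 17; 8 17 50]
y = z − H·x̄ = [-50, 44]
S = H·P̄·Hᵀ + R = [799 -540; -540 456]
K = P̄·Hᵀ·S⁻¹ = [129/6062 16031/72744; -29/3031 9319/36372; -435/866 -4837/10392]
x' = x̄ + K·y = [11503/18186, 6836/9093, -947/2598]
P' = (I − K·H)·P̄ = [186017/72744 -28331/36372 -18811/10392; -28331/36372 6275/18186 2329/5196; -18811/10392 2329/5196 21983/10392]

x' = [11503/18186, 6836/9093, -947/2598]
P' = [186017/72744 -28331/36372 -18811/10392; -28331/36372 6275/18186 2329/5196; -18811/10392 2329/5196 21983/10392]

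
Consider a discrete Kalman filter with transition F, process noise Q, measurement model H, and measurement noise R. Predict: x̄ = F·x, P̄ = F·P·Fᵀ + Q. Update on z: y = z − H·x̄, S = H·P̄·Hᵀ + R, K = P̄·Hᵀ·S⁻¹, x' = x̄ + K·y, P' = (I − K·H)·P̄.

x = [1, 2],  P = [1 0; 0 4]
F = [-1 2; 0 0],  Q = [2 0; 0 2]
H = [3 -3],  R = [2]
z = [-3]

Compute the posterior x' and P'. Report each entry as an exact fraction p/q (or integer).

x' = [-111/191, 72/191]
P' = [380/191 342/191; 342/191 346/191]

x̄ = F·x = [3, 0]
P̄ = F·P·Fᵀ + Q = [19 0; 0 2]
y = z − H·x̄ = [-12]
S = H·P̄·Hᵀ + R = [191]
K = P̄·Hᵀ·S⁻¹ = [57/191; -6/191]
x' = x̄ + K·y = [-111/191, 72/191]
P' = (I − K·H)·P̄ = [380/191 342/191; 342/191 346/191]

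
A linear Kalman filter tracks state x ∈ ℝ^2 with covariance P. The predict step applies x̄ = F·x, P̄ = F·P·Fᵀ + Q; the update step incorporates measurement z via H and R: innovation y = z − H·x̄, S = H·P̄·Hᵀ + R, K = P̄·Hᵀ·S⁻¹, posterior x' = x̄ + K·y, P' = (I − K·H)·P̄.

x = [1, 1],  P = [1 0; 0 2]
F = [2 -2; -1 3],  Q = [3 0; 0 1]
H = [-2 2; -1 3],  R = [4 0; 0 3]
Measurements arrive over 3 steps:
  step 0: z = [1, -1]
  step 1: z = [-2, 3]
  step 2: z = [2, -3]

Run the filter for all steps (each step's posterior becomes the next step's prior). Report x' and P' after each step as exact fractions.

step 0: x' = [19/1774, -41/887], P' = [1293/887 582/887; 582/887 476/887]
step 1: x' = [190158/133393, 293413/266786], P' = [211179/133393 95610/133393; 95610/133393 74228/133393]
step 2: x' = [-13969272/19919143, -25478663/39838286], P' = [32059389/19919143 14555766/19919143; 14555766/19919143 11226428/19919143]

step 0: x̄ = F·x = [0, 2]
step 0: P̄ = F·P·Fᵀ + Q = [15 -14; -14 20]
step 0: y = z − H·x̄ = [-3, -7]
step 0: S = H·P̄·Hᵀ + R = [256 262; 262 282]
step 0: K = P̄·Hᵀ·S⁻¹ = [-711/1774 151/887; -53/887 282/887]
step 0: x' = x̄ + K·y = [19/1774, -41/887]
step 0: P' = (I − K·H)·P̄ = [1293/887 582/887; 582/887 476/887]
step 1: x̄ = F·x = [101/887, -265/1774]
step 1: P̄ = F·P·Fᵀ + Q = [5081/887 -786/887; -786/887 2972/887]
step 1: y = z − H·x̄ = [-1307/887, 6319/1774]
step 1: S = H·P̄·Hᵀ + R = [42048/887 34282/887; 34282/887 39206/887]
step 1: K = P̄·Hᵀ·S⁻¹ = [-115569/266786 25217/133393; -10691/133393 42358/133393]
step 1: x' = x̄ + K·y = [190158/133393, 293413/266786]
step 1: P' = (I − K·H)·P̄ = [211179/133393 95610/133393; 95610/133393 74228/133393]
step 2: x̄ = F·x = [86903/133393, 499923/266786]
step 2: P̄ = F·P·Fᵀ + Q = [776927/133393 -102846/133393; -102846/133393 438964/133393]
step 2: y = z − H·x̄ = [-59331/133393, -68591/8606]
step 2: S = H·P̄·Hᵀ + R = [6219904/133393 161626/4303; 161626/4303 185318/4303]
step 2: K = P̄·Hᵀ·S⁻¹ = [-564633/1285106 3869303/19919143; -53699/642553 6374506/19919143]
step 2: x' = x̄ + K·y = [-13969272/19919143, -25478663/39838286]
step 2: P' = (I − K·H)·P̄ = [32059389/19919143 14555766/19919143; 14555766/19919143 11226428/19919143]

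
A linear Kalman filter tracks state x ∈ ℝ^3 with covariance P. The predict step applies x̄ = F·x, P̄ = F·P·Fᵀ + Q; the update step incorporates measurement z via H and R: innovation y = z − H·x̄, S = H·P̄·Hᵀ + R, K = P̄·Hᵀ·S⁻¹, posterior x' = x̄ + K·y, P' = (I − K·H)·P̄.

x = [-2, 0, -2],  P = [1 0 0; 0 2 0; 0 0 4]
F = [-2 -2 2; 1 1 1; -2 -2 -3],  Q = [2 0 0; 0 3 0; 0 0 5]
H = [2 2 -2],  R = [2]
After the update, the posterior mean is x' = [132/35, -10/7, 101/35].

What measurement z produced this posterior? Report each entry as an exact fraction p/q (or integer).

x̄ = F·x = [0, -4, 10]
P̄ = F·P·Fᵀ + Q = [30 2 -12; 2 10 -18; -12 -18 53]
S = H·P̄·Hᵀ + R = [630]
K = P̄·Hᵀ·S⁻¹ = [44/315; 2/21; -83/315]
x' − x̄ = [132/35, 18/7, -249/35] = K·y
y = (KᵀK)⁻¹·Kᵀ·(x' − x̄) = [27]
z = y + H·x̄ = [27] + [-28] = [-1]

z = [-1]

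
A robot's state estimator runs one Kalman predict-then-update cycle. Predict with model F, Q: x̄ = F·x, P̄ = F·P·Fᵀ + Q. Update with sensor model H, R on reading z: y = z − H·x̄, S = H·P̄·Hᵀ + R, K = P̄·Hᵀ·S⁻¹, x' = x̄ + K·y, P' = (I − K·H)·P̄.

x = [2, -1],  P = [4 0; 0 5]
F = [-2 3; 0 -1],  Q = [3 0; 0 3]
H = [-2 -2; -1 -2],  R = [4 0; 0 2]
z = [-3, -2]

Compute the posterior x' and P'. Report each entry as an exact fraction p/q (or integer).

x' = [406/409, 335/818]
P' = [1850/409 -1178/409; -1178/409 877/409]

x̄ = F·x = [-7, 1]
P̄ = F·P·Fᵀ + Q = [64 -15; -15 8]
y = z − H·x̄ = [-15, -7]
S = H·P̄·Hᵀ + R = [172 70; 70 38]
K = P̄·Hᵀ·S⁻¹ = [-336/409 253/409; 301/818 -288/409]
x' = x̄ + K·y = [406/409, 335/818]
P' = (I − K·H)·P̄ = [1850/409 -1178/409; -1178/409 877/409]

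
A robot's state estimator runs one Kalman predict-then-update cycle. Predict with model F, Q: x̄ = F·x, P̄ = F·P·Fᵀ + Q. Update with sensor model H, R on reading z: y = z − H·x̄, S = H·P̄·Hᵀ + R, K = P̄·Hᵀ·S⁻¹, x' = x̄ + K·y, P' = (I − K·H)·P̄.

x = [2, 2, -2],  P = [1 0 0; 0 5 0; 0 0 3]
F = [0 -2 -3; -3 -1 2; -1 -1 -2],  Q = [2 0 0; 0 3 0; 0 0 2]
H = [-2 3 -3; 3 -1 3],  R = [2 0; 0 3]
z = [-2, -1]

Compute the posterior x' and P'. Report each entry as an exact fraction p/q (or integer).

x̄ = F·x = [2, -12, 0]
P̄ = F·P·Fᵀ + Q = [49 -8 28; -8 29 -4; 28 -4 20]
y = z − H·x̄ = [38, -19]
S = H·P̄·Hᵀ + R = [1143 -1117; -1117 1229]
K = P̄·Hᵀ·S⁻¹ = [13789/157058 43075/157058; 34365/78529 27080/78529; 4002/78529 13094/78529]
x' = x̄ + K·y = [19673/157058, -150998/78529, -96710/78529]
P' = (I − K·H)·P̄ = [241451/157058 -21162/78529 -106242/78529; -21162/78529 85566/78529 76764/78529; -106242/78529 76764/78529 144924/78529]

x' = [19673/157058, -150998/78529, -96710/78529]
P' = [241451/157058 -21162/78529 -106242/78529; -21162/78529 85566/78529 76764/78529; -106242/78529 76764/78529 144924/78529]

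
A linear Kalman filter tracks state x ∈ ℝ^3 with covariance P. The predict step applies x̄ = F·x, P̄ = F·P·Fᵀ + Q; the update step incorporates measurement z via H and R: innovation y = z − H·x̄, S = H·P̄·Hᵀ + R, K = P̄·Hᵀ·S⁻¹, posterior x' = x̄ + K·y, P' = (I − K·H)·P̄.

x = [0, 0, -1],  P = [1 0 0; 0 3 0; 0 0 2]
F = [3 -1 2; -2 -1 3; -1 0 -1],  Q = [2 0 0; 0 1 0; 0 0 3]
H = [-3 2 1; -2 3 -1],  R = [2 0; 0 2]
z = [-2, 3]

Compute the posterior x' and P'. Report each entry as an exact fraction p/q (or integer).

x̄ = F·x = [-2, -3, 1]
P̄ = F·P·Fᵀ + Q = [22 9 -7; 9 26 -4; -7 -4 6]
y = z − H·x̄ = [-3, 9]
S = H·P̄·Hᵀ + R = [228 154; 154 218]
K = P̄·Hᵀ·S⁻¹ = [-5225/12994 3095/12994; -2639/12994 5679/12994; 2379/12994 -1919/12994]
x' = x̄ + K·y = [8771/6497, 10023/6497, -5707/6497]
P' = (I − K·H)·P̄ = [29443/12994 28591/12994 20697/12994; 28591/12994 29807/12994 20881/12994; 20697/12994 20881/12994 25087/12994]

x' = [8771/6497, 10023/6497, -5707/6497]
P' = [29443/12994 28591/12994 20697/12994; 28591/12994 29807/12994 20881/12994; 20697/12994 20881/12994 25087/12994]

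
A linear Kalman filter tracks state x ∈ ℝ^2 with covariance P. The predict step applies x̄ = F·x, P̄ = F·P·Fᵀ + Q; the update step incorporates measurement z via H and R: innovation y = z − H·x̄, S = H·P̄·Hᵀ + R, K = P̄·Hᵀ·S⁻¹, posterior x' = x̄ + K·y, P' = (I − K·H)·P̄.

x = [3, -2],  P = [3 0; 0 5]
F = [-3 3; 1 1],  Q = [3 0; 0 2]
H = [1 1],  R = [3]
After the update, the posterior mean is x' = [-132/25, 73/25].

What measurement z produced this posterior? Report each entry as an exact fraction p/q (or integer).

z = [-2]

x̄ = F·x = [-15, 1]
P̄ = F·P·Fᵀ + Q = [75 6; 6 10]
S = H·P̄·Hᵀ + R = [100]
K = P̄·Hᵀ·S⁻¹ = [81/100; 4/25]
x' − x̄ = [243/25, 48/25] = K·y
y = (KᵀK)⁻¹·Kᵀ·(x' − x̄) = [12]
z = y + H·x̄ = [12] + [-14] = [-2]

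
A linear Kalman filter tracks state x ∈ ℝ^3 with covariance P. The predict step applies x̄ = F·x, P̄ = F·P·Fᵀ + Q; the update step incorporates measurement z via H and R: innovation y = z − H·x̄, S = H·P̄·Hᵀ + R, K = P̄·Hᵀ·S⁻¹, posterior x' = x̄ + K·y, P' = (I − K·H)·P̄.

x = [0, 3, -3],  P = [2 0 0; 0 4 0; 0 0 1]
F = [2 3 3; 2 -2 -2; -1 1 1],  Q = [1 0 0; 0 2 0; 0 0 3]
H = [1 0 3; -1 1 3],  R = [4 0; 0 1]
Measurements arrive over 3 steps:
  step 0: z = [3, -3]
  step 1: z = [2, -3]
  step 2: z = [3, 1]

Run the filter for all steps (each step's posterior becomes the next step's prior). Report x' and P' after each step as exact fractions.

step 0: x' = [34695/13982, -6726/6991, 2253/13982], P' = [46577/13982 33596/6991 -9127/13982; 33596/6991 75638/6991 -13956/6991; -9127/13982 -13956/6991 7001/13982]
step 1: x' = [1488671656/292462627, 1581352056/292462627, -331782470/292462627], P' = [718270697/292462627 798079272/292462627 -74522767/292462627; 798079272/292462627 1759955978/292462627 -317932736/292462627; -74522767/292462627 -317932736/292462627 96374309/292462627]
step 2: x' = [11893715784494/3582926234383, 15377789965608/3582926234383, -245734645911/3582926234383], P' = [8853016414338/3582926234383 9863697571068/3582926234383 -926038338678/3582926234383; 9863697571068/3582926234383 21578208760050/3582926234383 -3881976412460/3582926234383; -926038338678/3582926234383 -3881976412460/3582926234383 1174377057198/3582926234383]

step 0: x̄ = F·x = [0, 0, 0]
step 0: P̄ = F·P·Fᵀ + Q = [54 -22 11; -22 30 -14; 11 -14 10]
step 0: y = z − H·x̄ = [3, -3]
step 0: S = H·P̄·Hᵀ + R = [214 -28; -28 69]
step 0: K = P̄·Hᵀ·S⁻¹ = [4799/13982 -3383/6991; -2068/6991 174/6991; 2969/13982 1109/6991]
step 0: x' = x̄ + K·y = [34695/13982, -6726/6991, 2253/13982]
step 0: P' = (I − K·H)·P̄ = [46577/13982 33596/6991 -9127/13982; 33596/6991 75638/6991 -13956/6991; -9127/13982 -13956/6991 7001/13982]
step 1: x̄ = F·x = [35793/13982, 45894/6991, -22947/6991]
step 1: P̄ = F·P·Fᵀ + Q = [1819147/13982 -156140/6991 78070/6991; -156140/6991 79782/6991 -32900/6991; 78070/6991 -32900/6991 37423/6991]
step 1: y = z − H·x̄ = [129853/13982, 39741/13982]
step 1: S = H·P̄·Hᵀ + R = [3485529/13982 -1655213/13982; -1655213/13982 1959227/13982]
step 1: K = P̄·Hᵀ·S⁻¹ = [123675599/292462627 -143759726/292462627; -38929734/292462627 8078498/292462627; 53650040/292462627 45712958/292462627]
step 1: x' = x̄ + K·y = [1488671656/292462627, 1581352056/292462627, -331782470/292462627]
step 1: P' = (I − K·H)·P̄ = [718270697/292462627 798079272/292462627 -74522767/292462627; 798079272/292462627 1759955978/292462627 -317932736/292462627; -74522767/292462627 -317932736/292462627 96374309/292462627]
step 2: x̄ = F·x = [6726052070/292462627, 478204140/292462627, -239102070/292462627]
step 2: P̄ = F·P·Fᵀ + Q = [22832406810/292462627 -3002593092/292462627 1501296546/292462627; -3002593092/292462627 2551415262/292462627 -983245004/292462627; 1501296546/292462627 -983245004/292462627 1369010383/292462627]
step 2: y = z − H·x̄ = [-5131357979/292462627, 7257616767/292462627]
step 2: S = H·P̄·Hᵀ + R = [45331130041/292462627 -16463641467/292462627; -16463641467/292462627 29095315030/292462627]
step 2: K = P̄·Hᵀ·S⁻¹ = [1518725349576/3582926234383 -1767433859304/3582926234383; -445557916578/3582926234383 68581951602/3582926234383; 649273208229/3582926234383 567193097812/3582926234383]
step 2: x' = x̄ + K·y = [11893715784494/3582926234383, 15377789965608/3582926234383, -245734645911/3582926234383]
step 2: P' = (I − K·H)·P̄ = [8853016414338/3582926234383 9863697571068/3582926234383 -926038338678/3582926234383; 9863697571068/3582926234383 21578208760050/3582926234383 -3881976412460/3582926234383; -926038338678/3582926234383 -3881976412460/3582926234383 1174377057198/3582926234383]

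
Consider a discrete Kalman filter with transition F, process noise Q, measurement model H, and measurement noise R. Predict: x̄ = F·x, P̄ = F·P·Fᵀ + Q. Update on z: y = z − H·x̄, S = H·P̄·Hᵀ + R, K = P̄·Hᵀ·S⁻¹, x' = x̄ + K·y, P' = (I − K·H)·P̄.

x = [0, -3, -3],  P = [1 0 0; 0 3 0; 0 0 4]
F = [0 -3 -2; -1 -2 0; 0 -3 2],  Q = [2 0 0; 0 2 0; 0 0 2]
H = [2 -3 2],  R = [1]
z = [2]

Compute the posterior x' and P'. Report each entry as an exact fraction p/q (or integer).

x̄ = F·x = [15, 6, 3]
P̄ = F·P·Fᵀ + Q = [45 18 11; 18 15 18; 11 18 45]
y = z − H·x̄ = [-16]
S = H·P̄·Hᵀ + R = [152]
K = P̄·Hᵀ·S⁻¹ = [29/76; 27/152; 29/76]
x' = x̄ + K·y = [169/19, 60/19, -59/19]
P' = (I − K·H)·P̄ = [869/38 585/76 -423/38; 585/76 1551/152 585/76; -423/38 585/76 869/38]

x' = [169/19, 60/19, -59/19]
P' = [869/38 585/76 -423/38; 585/76 1551/152 585/76; -423/38 585/76 869/38]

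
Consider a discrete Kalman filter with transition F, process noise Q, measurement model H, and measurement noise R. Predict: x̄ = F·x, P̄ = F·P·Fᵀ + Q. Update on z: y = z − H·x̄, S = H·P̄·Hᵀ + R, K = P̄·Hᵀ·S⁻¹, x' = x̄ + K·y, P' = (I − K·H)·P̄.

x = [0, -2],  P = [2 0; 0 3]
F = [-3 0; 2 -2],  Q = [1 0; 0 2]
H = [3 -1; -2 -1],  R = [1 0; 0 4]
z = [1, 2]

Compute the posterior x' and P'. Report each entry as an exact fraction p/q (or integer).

x̄ = F·x = [0, 4]
P̄ = F·P·Fᵀ + Q = [19 -12; -12 22]
y = z − H·x̄ = [5, 6]
S = H·P̄·Hᵀ + R = [266 -80; -80 54]
K = P̄·Hᵀ·S⁻¹ = [823/3982 -349/1991; -743/1991 -1027/1991]
x' = x̄ + K·y = [-73/3982, -1913/1991]
P' = (I − K·H)·P̄ = [723/3982 673/1991; 673/1991 2762/1991]

x' = [-73/3982, -1913/1991]
P' = [723/3982 673/1991; 673/1991 2762/1991]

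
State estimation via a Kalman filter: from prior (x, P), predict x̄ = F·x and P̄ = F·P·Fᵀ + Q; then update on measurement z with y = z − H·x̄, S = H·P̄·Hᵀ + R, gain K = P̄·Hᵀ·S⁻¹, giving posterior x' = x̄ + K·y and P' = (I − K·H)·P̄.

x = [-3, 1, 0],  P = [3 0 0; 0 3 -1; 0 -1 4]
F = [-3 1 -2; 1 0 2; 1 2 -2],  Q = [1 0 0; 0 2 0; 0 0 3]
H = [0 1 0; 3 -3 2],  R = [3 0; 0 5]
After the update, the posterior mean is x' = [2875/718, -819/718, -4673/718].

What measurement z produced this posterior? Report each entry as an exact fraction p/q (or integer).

z = [-3, 2]

x̄ = F·x = [10, -3, -1]
P̄ = F·P·Fᵀ + Q = [51 -27 19; -27 21 -17; 19 -17 42]
S = H·P̄·Hᵀ + R = [24 -178; -178 1739]
K = P̄·Hᵀ·S⁻¹ = [209/1436 123/718; 4835/10052 -267/5026; 659/1436 113/718]
x' − x̄ = [-4305/718, 1335/718, -3955/718] = K·y
y = (KᵀK)⁻¹·Kᵀ·(x' − x̄) = [0, -35]
z = y + H·x̄ = [0, -35] + [-3, 37] = [-3, 2]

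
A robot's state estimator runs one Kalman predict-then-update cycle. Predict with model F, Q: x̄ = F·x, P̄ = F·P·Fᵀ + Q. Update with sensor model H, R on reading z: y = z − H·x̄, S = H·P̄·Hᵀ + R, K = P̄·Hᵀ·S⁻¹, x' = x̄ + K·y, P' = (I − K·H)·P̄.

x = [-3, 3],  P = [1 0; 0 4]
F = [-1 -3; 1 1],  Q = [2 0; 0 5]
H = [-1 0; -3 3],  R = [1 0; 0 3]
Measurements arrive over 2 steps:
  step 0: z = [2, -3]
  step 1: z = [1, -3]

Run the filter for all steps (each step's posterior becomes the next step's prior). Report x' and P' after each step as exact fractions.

step 0: x' = [-417/232, -631/232], P' = [351/464 325/464; 325/464 447/464]
step 1: x' = [-13796/88761, -98419/88761], P' = [63023/88761 57901/88761; 57901/88761 81080/88761]

step 0: x̄ = F·x = [-6, 0]
step 0: P̄ = F·P·Fᵀ + Q = [39 -13; -13 10]
step 0: y = z − H·x̄ = [-4, -21]
step 0: S = H·P̄·Hᵀ + R = [40 156; 156 678]
step 0: K = P̄·Hᵀ·S⁻¹ = [-351/464 -13/232; -325/464 61/232]
step 0: x' = x̄ + K·y = [-417/232, -631/232]
step 0: P' = (I − K·H)·P̄ = [351/464 325/464; 325/464 447/464]
step 1: x̄ = F·x = [1155/116, -131/29]
step 1: P̄ = F·P·Fᵀ + Q = [1813/116 -187/29; -187/29 471/58]
step 1: y = z − H·x̄ = [1271/116, 4689/116]
step 1: S = H·P̄·Hᵀ + R = [1929/116 7683/116; 7683/116 38607/116]
step 1: K = P̄·Hᵀ·S⁻¹ = [-63023/88761 -5122/88761; -57901/88761 23179/88761]
step 1: x' = x̄ + K·y = [-13796/88761, -98419/88761]
step 1: P' = (I − K·H)·P̄ = [63023/88761 57901/88761; 57901/88761 81080/88761]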